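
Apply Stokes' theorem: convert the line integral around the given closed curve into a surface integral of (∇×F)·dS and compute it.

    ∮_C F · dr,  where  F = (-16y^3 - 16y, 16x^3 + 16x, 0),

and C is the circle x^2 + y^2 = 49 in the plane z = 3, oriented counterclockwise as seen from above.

Let S be the flat disk x^2 + y^2 ≤ 49 in the plane z = 3, with upward unit normal n̂ = ẑ. By Stokes' theorem,

    ∮_C F · dr = ∬_S (∇ × F) · n̂ dS = ∬_D (curl F)_z dA,

where D is the disk x^2 + y^2 ≤ 49.

Compute the curl of F = (-16y^3 - 16y, 16x^3 + 16x, 0):
    (∇ × F)_x = ∂F_z/∂y - ∂F_y/∂z = 0,
    (∇ × F)_y = ∂F_x/∂z - ∂F_z/∂x = 0,
    (∇ × F)_z = ∂F_y/∂x - ∂F_x/∂y = 48x^2 + 48y^2 + 32.

On z = 3, (curl F)_z = 48x^2 + 48y^2 + 32.

Convert to polar (x = r cos θ, y = r sin θ, dA = r dr dθ); the integrand becomes 48r^2 + 32, so

    ∬_D (curl F)_z dA = ∫_0^{2π} ∫_0^{7} (48r^2 + 32) · r dr dθ.

Inner (r from 0 to 7): 29596.
Outer (θ from 0 to 2π): 59192π.

Therefore ∮_C F · dr = 59192π.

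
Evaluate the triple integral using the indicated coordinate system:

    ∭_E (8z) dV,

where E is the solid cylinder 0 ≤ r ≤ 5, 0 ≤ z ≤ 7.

In cylindrical coordinates, x = r cos(θ), y = r sin(θ), z = z, and dV = r dr dθ dz.

The integrand becomes 8z, so

    ∭_E (8z) dV = ∫_{0}^{2π} ∫_{0}^{5} ∫_{0}^{7} (8z) · r dz dr dθ.

Inner (z): 196r.
Middle (r from 0 to 5): 2450.
Outer (θ): 4900π.

Therefore the triple integral equals 4900π.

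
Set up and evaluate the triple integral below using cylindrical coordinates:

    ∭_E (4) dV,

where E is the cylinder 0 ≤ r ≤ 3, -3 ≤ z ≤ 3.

In cylindrical coordinates, x = r cos(θ), y = r sin(θ), z = z, and dV = r dr dθ dz.

The integrand becomes 4, so

    ∭_E (4) dV = ∫_{0}^{2π} ∫_{0}^{3} ∫_{-3}^{3} (4) · r dz dr dθ.

Inner (z): 24r.
Middle (r from 0 to 3): 108.
Outer (θ): 216π.

Therefore the triple integral equals 216π.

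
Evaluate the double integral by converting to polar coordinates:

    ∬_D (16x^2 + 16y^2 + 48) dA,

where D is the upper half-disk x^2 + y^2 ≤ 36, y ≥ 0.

The region D is 0 ≤ r ≤ 6, 0 ≤ θ ≤ π in polar coordinates, where x = r cos(θ), y = r sin(θ), and dA = r dr dθ.

Under the substitution, the integrand becomes 16r^2 + 48, so

    ∬_D (16x^2 + 16y^2 + 48) dA = ∫_{0}^{π} ∫_{0}^{6} (16r^2 + 48) · r dr dθ.

Inner integral (in r): ∫_{0}^{6} (16r^2 + 48) · r dr = 6048.

Outer integral (in θ): ∫_{0}^{π} (6048) dθ = 6048π.

Therefore ∬_D (16x^2 + 16y^2 + 48) dA = 6048π.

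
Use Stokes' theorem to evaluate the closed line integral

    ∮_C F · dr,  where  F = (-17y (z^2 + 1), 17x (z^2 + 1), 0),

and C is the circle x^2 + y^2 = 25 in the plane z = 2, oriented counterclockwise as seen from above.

Let S be the flat disk x^2 + y^2 ≤ 25 in the plane z = 2, with upward unit normal n̂ = ẑ. By Stokes' theorem,

    ∮_C F · dr = ∬_S (∇ × F) · n̂ dS = ∬_D (curl F)_z dA,

where D is the disk x^2 + y^2 ≤ 25.

Compute the curl of F = (-17y (z^2 + 1), 17x (z^2 + 1), 0):
    (∇ × F)_x = ∂F_z/∂y - ∂F_y/∂z = -34x z,
    (∇ × F)_y = ∂F_x/∂z - ∂F_z/∂x = -34y z,
    (∇ × F)_z = ∂F_y/∂x - ∂F_x/∂y = 34z^2 + 34.

On z = 2, (curl F)_z = 170.

Convert to polar (x = r cos θ, y = r sin θ, dA = r dr dθ); the integrand becomes 170, so

    ∬_D (curl F)_z dA = ∫_0^{2π} ∫_0^{5} (170) · r dr dθ.

Inner (r from 0 to 5): 2125.
Outer (θ from 0 to 2π): 4250π.

Therefore ∮_C F · dr = 4250π.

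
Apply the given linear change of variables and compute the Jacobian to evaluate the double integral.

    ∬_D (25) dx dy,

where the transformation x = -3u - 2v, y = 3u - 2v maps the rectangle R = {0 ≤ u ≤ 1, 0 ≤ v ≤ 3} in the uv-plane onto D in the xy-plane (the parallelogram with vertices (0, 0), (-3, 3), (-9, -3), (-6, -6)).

Compute the Jacobian determinant of (x, y) with respect to (u, v):

    ∂(x,y)/∂(u,v) = | -3  -2 | = (-3)(-2) - (-2)(3) = 12.
                   | 3  -2 |

Its absolute value is |J| = 12 (the area scaling factor).

Substituting x = -3u - 2v, y = 3u - 2v into the integrand,

    25 → 25,

so the integral becomes

    ∬_R (25) · |J| du dv = ∫_0^1 ∫_0^3 (300) dv du.

Inner (v): 900.
Outer (u): 900.

Therefore ∬_D (25) dx dy = 900.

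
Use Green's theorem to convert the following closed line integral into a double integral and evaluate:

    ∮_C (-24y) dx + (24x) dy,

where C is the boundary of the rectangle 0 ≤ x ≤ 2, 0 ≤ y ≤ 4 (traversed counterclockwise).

Green's theorem converts the closed line integral into a double integral over the enclosed region D:

    ∮_C P dx + Q dy = ∬_D (∂Q/∂x - ∂P/∂y) dA.

Here P = -24y, Q = 24x, so

    ∂Q/∂x = 24,    ∂P/∂y = -24,
    ∂Q/∂x - ∂P/∂y = 48.

D is the region 0 ≤ x ≤ 2, 0 ≤ y ≤ 4. Evaluating the double integral:

    ∬_D (48) dA = ∫_0^{2} ∫_0^{4} (48) dy dx.

Inner (y from 0 to 4): 192.
Outer (x from 0 to 2): 384.

Therefore ∮_C P dx + Q dy = 384.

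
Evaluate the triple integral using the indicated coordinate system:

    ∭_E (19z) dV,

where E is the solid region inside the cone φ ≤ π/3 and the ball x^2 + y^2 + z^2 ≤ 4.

In spherical coordinates, x = ρ sin(φ) cos(θ), y = ρ sin(φ) sin(θ), z = ρ cos(φ), and dV = ρ^2 sin(φ) dρ dφ dθ.

The integrand becomes 19ρ cos(φ), so

    ∭_E (19z) dV = ∫_{0}^{2π} ∫_{0}^{π/3} ∫_{0}^{2} (19ρ cos(φ)) · ρ^2 sin(φ) dρ dφ dθ.

Inner (ρ): 38sin(2φ).
Middle (φ): 57/2.
Outer (θ): 57π.

Therefore the triple integral equals 57π.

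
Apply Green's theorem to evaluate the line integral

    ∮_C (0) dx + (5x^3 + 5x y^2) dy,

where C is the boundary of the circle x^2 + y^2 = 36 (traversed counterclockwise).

Green's theorem converts the closed line integral into a double integral over the enclosed region D:

    ∮_C P dx + Q dy = ∬_D (∂Q/∂x - ∂P/∂y) dA.

Here P = 0, Q = 5x^3 + 5x y^2, so

    ∂Q/∂x = 15x^2 + 5y^2,    ∂P/∂y = 0,
    ∂Q/∂x - ∂P/∂y = 15x^2 + 5y^2.

D is the region x^2 + y^2 ≤ 36. Evaluating the double integral:

In polar coordinates (x = r cos θ, y = r sin θ, dA = r dr dθ) the integrand becomes 5r^2(cos(2θ) + 2), so

    ∬_D (15x^2 + 5y^2) dA = ∫_0^{2π} ∫_0^{6} (5r^2(cos(2θ) + 2)) · r dr dθ.

Inner (r from 0 to 6): 1620cos(2θ) + 3240.
Outer (θ from 0 to 2π): 6480π.

Therefore ∮_C P dx + Q dy = 6480π.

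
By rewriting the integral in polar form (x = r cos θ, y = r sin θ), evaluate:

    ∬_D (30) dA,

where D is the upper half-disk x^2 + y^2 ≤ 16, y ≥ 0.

The region D is 0 ≤ r ≤ 4, 0 ≤ θ ≤ π in polar coordinates, where x = r cos(θ), y = r sin(θ), and dA = r dr dθ.

Under the substitution, the integrand becomes 30, so

    ∬_D (30) dA = ∫_{0}^{π} ∫_{0}^{4} (30) · r dr dθ.

Inner integral (in r): ∫_{0}^{4} (30) · r dr = 240.

Outer integral (in θ): ∫_{0}^{π} (240) dθ = 240π.

Therefore ∬_D (30) dA = 240π.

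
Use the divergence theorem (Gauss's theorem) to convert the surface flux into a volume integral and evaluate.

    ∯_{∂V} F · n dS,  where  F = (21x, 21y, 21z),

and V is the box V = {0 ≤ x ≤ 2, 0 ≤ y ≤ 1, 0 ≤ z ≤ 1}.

By the divergence theorem,

    ∯_{∂V} F · n dS = ∭_V (∇ · F) dV.

Compute the divergence:
    ∇ · F = ∂F_x/∂x + ∂F_y/∂y + ∂F_z/∂z = 21 + 21 + 21 = 63.

V is a rectangular box, so dV = dx dy dz with 0 ≤ x ≤ 2, 0 ≤ y ≤ 1, 0 ≤ z ≤ 1.

Integrate (63) over V as an iterated integral:

    ∭_V (∇·F) dV = ∫_0^{2} ∫_0^{1} ∫_0^{1} (63) dz dy dx.

Inner (z from 0 to 1): 63.
Middle (y from 0 to 1): 63.
Outer (x from 0 to 2): 126.

Therefore ∯_{∂V} F · n dS = 126.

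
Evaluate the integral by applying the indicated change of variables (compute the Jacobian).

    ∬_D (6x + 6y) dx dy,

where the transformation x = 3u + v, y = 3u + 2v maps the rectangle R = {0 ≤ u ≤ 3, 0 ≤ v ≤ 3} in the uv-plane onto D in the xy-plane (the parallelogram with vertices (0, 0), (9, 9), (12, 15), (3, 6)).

Compute the Jacobian determinant of (x, y) with respect to (u, v):

    ∂(x,y)/∂(u,v) = | 3  1 | = (3)(2) - (1)(3) = 3.
                   | 3  2 |

Its absolute value is |J| = 3 (the area scaling factor).

Substituting x = 3u + v, y = 3u + 2v into the integrand,

    6x + 6y → 36u + 18v,

so the integral becomes

    ∬_R (36u + 18v) · |J| du dv = ∫_0^3 ∫_0^3 (108u + 54v) dv du.

Inner (v): 324u + 243.
Outer (u): 2187.

Therefore ∬_D (6x + 6y) dx dy = 2187.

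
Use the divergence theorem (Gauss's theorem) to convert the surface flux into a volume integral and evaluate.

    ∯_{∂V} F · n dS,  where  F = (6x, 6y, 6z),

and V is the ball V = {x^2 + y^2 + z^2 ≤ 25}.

By the divergence theorem,

    ∯_{∂V} F · n dS = ∭_V (∇ · F) dV.

Compute the divergence:
    ∇ · F = ∂F_x/∂x + ∂F_y/∂y + ∂F_z/∂z = 6 + 6 + 6 = 18.

In spherical coordinates, x = ρ sin(φ) cos(θ), y = ρ sin(φ) sin(θ), z = ρ cos(φ), dV = ρ^2 sin(φ) dρ dφ dθ, with 0 ≤ ρ ≤ 5, 0 ≤ φ ≤ π, 0 ≤ θ ≤ 2π.

The integrand, after substitution and multiplying by the volume element, becomes (18) · ρ^2 sin(φ), so

    ∭_V (∇·F) dV = ∫_0^{2π} ∫_0^{π} ∫_0^{5} (18) · ρ^2 sin(φ) dρ dφ dθ.

Inner (ρ from 0 to 5): 750sin(φ).
Middle (φ from 0 to π): 1500.
Outer (θ from 0 to 2π): 3000π.

Therefore ∯_{∂V} F · n dS = 3000π.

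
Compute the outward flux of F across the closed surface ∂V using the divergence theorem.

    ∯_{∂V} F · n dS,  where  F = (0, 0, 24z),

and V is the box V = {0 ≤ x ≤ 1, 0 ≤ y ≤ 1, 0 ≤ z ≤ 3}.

By the divergence theorem,

    ∯_{∂V} F · n dS = ∭_V (∇ · F) dV.

Compute the divergence:
    ∇ · F = ∂F_x/∂x + ∂F_y/∂y + ∂F_z/∂z = 0 + 0 + 24 = 24.

V is a rectangular box, so dV = dx dy dz with 0 ≤ x ≤ 1, 0 ≤ y ≤ 1, 0 ≤ z ≤ 3.

Integrate (24) over V as an iterated integral:

    ∭_V (∇·F) dV = ∫_0^{1} ∫_0^{1} ∫_0^{3} (24) dz dy dx.

Inner (z from 0 to 3): 72.
Middle (y from 0 to 1): 72.
Outer (x from 0 to 1): 72.

Therefore ∯_{∂V} F · n dS = 72.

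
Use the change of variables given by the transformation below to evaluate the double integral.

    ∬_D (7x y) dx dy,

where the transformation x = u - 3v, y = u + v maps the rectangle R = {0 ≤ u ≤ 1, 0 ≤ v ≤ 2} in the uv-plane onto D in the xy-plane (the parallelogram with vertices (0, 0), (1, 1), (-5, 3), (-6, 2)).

Compute the Jacobian determinant of (x, y) with respect to (u, v):

    ∂(x,y)/∂(u,v) = | 1  -3 | = (1)(1) - (-3)(1) = 4.
                   | 1  1 |

Its absolute value is |J| = 4 (the area scaling factor).

Substituting x = u - 3v, y = u + v into the integrand,

    7x y → 7u^2 - 14u v - 21v^2,

so the integral becomes

    ∬_R (7u^2 - 14u v - 21v^2) · |J| du dv = ∫_0^1 ∫_0^2 (28u^2 - 56u v - 84v^2) dv du.

Inner (v): 56u^2 - 112u - 224.
Outer (u): -784/3.

Therefore ∬_D (7x y) dx dy = -784/3.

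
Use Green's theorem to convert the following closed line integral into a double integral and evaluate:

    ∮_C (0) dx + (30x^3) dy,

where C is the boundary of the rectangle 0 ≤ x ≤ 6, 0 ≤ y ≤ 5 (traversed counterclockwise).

Green's theorem converts the closed line integral into a double integral over the enclosed region D:

    ∮_C P dx + Q dy = ∬_D (∂Q/∂x - ∂P/∂y) dA.

Here P = 0, Q = 30x^3, so

    ∂Q/∂x = 90x^2,    ∂P/∂y = 0,
    ∂Q/∂x - ∂P/∂y = 90x^2.

D is the region 0 ≤ x ≤ 6, 0 ≤ y ≤ 5. Evaluating the double integral:

    ∬_D (90x^2) dA = ∫_0^{6} ∫_0^{5} (90x^2) dy dx.

Inner (y from 0 to 5): 450x^2.
Outer (x from 0 to 6): 32400.

Therefore ∮_C P dx + Q dy = 32400.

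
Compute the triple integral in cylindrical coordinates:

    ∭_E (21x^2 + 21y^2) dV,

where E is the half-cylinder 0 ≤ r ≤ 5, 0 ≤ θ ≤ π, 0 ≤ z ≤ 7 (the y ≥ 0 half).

In cylindrical coordinates, x = r cos(θ), y = r sin(θ), z = z, and dV = r dr dθ dz.

The integrand becomes 21r^2, so

    ∭_E (21x^2 + 21y^2) dV = ∫_{0}^{π} ∫_{0}^{5} ∫_{0}^{7} (21r^2) · r dz dr dθ.

Inner (z): 147r^3.
Middle (r from 0 to 5): 91875/4.
Outer (θ): 91875π/4.

Therefore the triple integral equals 91875π/4.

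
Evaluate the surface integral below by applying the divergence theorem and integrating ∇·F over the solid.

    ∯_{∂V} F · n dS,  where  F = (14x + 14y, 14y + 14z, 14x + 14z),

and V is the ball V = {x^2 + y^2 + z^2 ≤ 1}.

By the divergence theorem,

    ∯_{∂V} F · n dS = ∭_V (∇ · F) dV.

Compute the divergence:
    ∇ · F = ∂F_x/∂x + ∂F_y/∂y + ∂F_z/∂z = 14 + 14 + 14 = 42.

In spherical coordinates, x = ρ sin(φ) cos(θ), y = ρ sin(φ) sin(θ), z = ρ cos(φ), dV = ρ^2 sin(φ) dρ dφ dθ, with 0 ≤ ρ ≤ 1, 0 ≤ φ ≤ π, 0 ≤ θ ≤ 2π.

The integrand, after substitution and multiplying by the volume element, becomes (42) · ρ^2 sin(φ), so

    ∭_V (∇·F) dV = ∫_0^{2π} ∫_0^{π} ∫_0^{1} (42) · ρ^2 sin(φ) dρ dφ dθ.

Inner (ρ from 0 to 1): 14sin(φ).
Middle (φ from 0 to π): 28.
Outer (θ from 0 to 2π): 56π.

Therefore ∯_{∂V} F · n dS = 56π.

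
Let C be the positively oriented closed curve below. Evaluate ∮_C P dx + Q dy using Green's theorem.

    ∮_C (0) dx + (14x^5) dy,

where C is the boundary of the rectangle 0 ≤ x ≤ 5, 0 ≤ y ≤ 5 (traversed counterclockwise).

Green's theorem converts the closed line integral into a double integral over the enclosed region D:

    ∮_C P dx + Q dy = ∬_D (∂Q/∂x - ∂P/∂y) dA.

Here P = 0, Q = 14x^5, so

    ∂Q/∂x = 70x^4,    ∂P/∂y = 0,
    ∂Q/∂x - ∂P/∂y = 70x^4.

D is the region 0 ≤ x ≤ 5, 0 ≤ y ≤ 5. Evaluating the double integral:

    ∬_D (70x^4) dA = ∫_0^{5} ∫_0^{5} (70x^4) dy dx.

Inner (y from 0 to 5): 350x^4.
Outer (x from 0 to 5): 218750.

Therefore ∮_C P dx + Q dy = 218750.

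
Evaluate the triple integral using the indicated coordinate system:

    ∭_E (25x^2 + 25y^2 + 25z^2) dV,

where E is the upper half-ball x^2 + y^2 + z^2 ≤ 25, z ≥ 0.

In spherical coordinates, x = ρ sin(φ) cos(θ), y = ρ sin(φ) sin(θ), z = ρ cos(φ), and dV = ρ^2 sin(φ) dρ dφ dθ.

The integrand becomes 25ρ^2, so

    ∭_E (25x^2 + 25y^2 + 25z^2) dV = ∫_{0}^{2π} ∫_{0}^{π/2} ∫_{0}^{5} (25ρ^2) · ρ^2 sin(φ) dρ dφ dθ.

Inner (ρ): 15625sin(φ).
Middle (φ): 15625.
Outer (θ): 31250π.

Therefore the triple integral equals 31250π.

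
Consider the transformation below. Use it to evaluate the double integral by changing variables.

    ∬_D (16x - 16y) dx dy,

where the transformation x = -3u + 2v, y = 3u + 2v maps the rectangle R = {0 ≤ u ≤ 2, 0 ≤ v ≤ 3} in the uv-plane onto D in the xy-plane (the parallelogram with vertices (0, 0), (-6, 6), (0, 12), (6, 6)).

Compute the Jacobian determinant of (x, y) with respect to (u, v):

    ∂(x,y)/∂(u,v) = | -3  2 | = (-3)(2) - (2)(3) = -12.
                   | 3  2 |

Its absolute value is |J| = 12 (the area scaling factor).

Substituting x = -3u + 2v, y = 3u + 2v into the integrand,

    16x - 16y → -96u,

so the integral becomes

    ∬_R (-96u) · |J| du dv = ∫_0^2 ∫_0^3 (-1152u) dv du.

Inner (v): -3456u.
Outer (u): -6912.

Therefore ∬_D (16x - 16y) dx dy = -6912.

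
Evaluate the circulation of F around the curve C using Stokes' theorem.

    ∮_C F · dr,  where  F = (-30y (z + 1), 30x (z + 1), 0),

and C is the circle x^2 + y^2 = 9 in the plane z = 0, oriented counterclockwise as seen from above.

Let S be the flat disk x^2 + y^2 ≤ 9 in the plane z = 0, with upward unit normal n̂ = ẑ. By Stokes' theorem,

    ∮_C F · dr = ∬_S (∇ × F) · n̂ dS = ∬_D (curl F)_z dA,

where D is the disk x^2 + y^2 ≤ 9.

Compute the curl of F = (-30y (z + 1), 30x (z + 1), 0):
    (∇ × F)_x = ∂F_z/∂y - ∂F_y/∂z = -30x,
    (∇ × F)_y = ∂F_x/∂z - ∂F_z/∂x = -30y,
    (∇ × F)_z = ∂F_y/∂x - ∂F_x/∂y = 60z + 60.

On z = 0, (curl F)_z = 60.

Convert to polar (x = r cos θ, y = r sin θ, dA = r dr dθ); the integrand becomes 60, so

    ∬_D (curl F)_z dA = ∫_0^{2π} ∫_0^{3} (60) · r dr dθ.

Inner (r from 0 to 3): 270.
Outer (θ from 0 to 2π): 540π.

Therefore ∮_C F · dr = 540π.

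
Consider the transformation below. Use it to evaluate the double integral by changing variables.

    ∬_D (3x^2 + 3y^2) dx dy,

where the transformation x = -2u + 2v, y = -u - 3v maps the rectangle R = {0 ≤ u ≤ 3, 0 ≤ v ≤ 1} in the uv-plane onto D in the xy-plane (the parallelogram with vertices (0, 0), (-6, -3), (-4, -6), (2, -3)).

Compute the Jacobian determinant of (x, y) with respect to (u, v):

    ∂(x,y)/∂(u,v) = | -2  2 | = (-2)(-3) - (2)(-1) = 8.
                   | -1  -3 |

Its absolute value is |J| = 8 (the area scaling factor).

Substituting x = -2u + 2v, y = -u - 3v into the integrand,

    3x^2 + 3y^2 → 15u^2 - 6u v + 39v^2,

so the integral becomes

    ∬_R (15u^2 - 6u v + 39v^2) · |J| du dv = ∫_0^3 ∫_0^1 (120u^2 - 48u v + 312v^2) dv du.

Inner (v): 120u^2 - 24u + 104.
Outer (u): 1284.

Therefore ∬_D (3x^2 + 3y^2) dx dy = 1284.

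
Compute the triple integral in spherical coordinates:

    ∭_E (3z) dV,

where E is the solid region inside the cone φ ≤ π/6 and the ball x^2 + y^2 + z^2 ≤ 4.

In spherical coordinates, x = ρ sin(φ) cos(θ), y = ρ sin(φ) sin(θ), z = ρ cos(φ), and dV = ρ^2 sin(φ) dρ dφ dθ.

The integrand becomes 3ρ cos(φ), so

    ∭_E (3z) dV = ∫_{0}^{2π} ∫_{0}^{π/6} ∫_{0}^{2} (3ρ cos(φ)) · ρ^2 sin(φ) dρ dφ dθ.

Inner (ρ): 6sin(2φ).
Middle (φ): 3/2.
Outer (θ): 3π.

Therefore the triple integral equals 3π.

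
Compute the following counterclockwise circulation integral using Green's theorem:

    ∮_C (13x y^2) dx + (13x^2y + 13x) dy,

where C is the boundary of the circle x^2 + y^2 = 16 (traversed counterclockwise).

Green's theorem converts the closed line integral into a double integral over the enclosed region D:

    ∮_C P dx + Q dy = ∬_D (∂Q/∂x - ∂P/∂y) dA.

Here P = 13x y^2, Q = 13x^2y + 13x, so

    ∂Q/∂x = 26x y + 13,    ∂P/∂y = 26x y,
    ∂Q/∂x - ∂P/∂y = 13.

D is the region x^2 + y^2 ≤ 16. Evaluating the double integral:

In polar coordinates (x = r cos θ, y = r sin θ, dA = r dr dθ) the integrand becomes 13, so

    ∬_D (13) dA = ∫_0^{2π} ∫_0^{4} (13) · r dr dθ.

Inner (r from 0 to 4): 104.
Outer (θ from 0 to 2π): 208π.

Therefore ∮_C P dx + Q dy = 208π.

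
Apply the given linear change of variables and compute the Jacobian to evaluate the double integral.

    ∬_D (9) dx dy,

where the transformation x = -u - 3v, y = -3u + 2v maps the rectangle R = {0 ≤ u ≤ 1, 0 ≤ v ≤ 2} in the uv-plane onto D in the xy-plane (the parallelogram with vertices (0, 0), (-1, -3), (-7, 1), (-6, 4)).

Compute the Jacobian determinant of (x, y) with respect to (u, v):

    ∂(x,y)/∂(u,v) = | -1  -3 | = (-1)(2) - (-3)(-3) = -11.
                   | -3  2 |

Its absolute value is |J| = 11 (the area scaling factor).

Substituting x = -u - 3v, y = -3u + 2v into the integrand,

    9 → 9,

so the integral becomes

    ∬_R (9) · |J| du dv = ∫_0^1 ∫_0^2 (99) dv du.

Inner (v): 198.
Outer (u): 198.

Therefore ∬_D (9) dx dy = 198.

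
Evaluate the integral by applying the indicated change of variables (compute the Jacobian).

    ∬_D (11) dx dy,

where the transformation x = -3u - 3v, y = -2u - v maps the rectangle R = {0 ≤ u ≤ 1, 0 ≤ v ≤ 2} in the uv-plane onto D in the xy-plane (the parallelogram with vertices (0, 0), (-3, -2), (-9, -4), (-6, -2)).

Compute the Jacobian determinant of (x, y) with respect to (u, v):

    ∂(x,y)/∂(u,v) = | -3  -3 | = (-3)(-1) - (-3)(-2) = -3.
                   | -2  -1 |

Its absolute value is |J| = 3 (the area scaling factor).

Substituting x = -3u - 3v, y = -2u - v into the integrand,

    11 → 11,

so the integral becomes

    ∬_R (11) · |J| du dv = ∫_0^1 ∫_0^2 (33) dv du.

Inner (v): 66.
Outer (u): 66.

Therefore ∬_D (11) dx dy = 66.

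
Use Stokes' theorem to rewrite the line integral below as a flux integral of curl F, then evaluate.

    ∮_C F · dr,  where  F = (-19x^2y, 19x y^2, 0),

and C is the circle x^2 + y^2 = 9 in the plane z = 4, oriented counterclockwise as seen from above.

Let S be the flat disk x^2 + y^2 ≤ 9 in the plane z = 4, with upward unit normal n̂ = ẑ. By Stokes' theorem,

    ∮_C F · dr = ∬_S (∇ × F) · n̂ dS = ∬_D (curl F)_z dA,

where D is the disk x^2 + y^2 ≤ 9.

Compute the curl of F = (-19x^2y, 19x y^2, 0):
    (∇ × F)_x = ∂F_z/∂y - ∂F_y/∂z = 0,
    (∇ × F)_y = ∂F_x/∂z - ∂F_z/∂x = 0,
    (∇ × F)_z = ∂F_y/∂x - ∂F_x/∂y = 19x^2 + 19y^2.

On z = 4, (curl F)_z = 19x^2 + 19y^2.

Convert to polar (x = r cos θ, y = r sin θ, dA = r dr dθ); the integrand becomes 19r^2, so

    ∬_D (curl F)_z dA = ∫_0^{2π} ∫_0^{3} (19r^2) · r dr dθ.

Inner (r from 0 to 3): 1539/4.
Outer (θ from 0 to 2π): 1539π/2.

Therefore ∮_C F · dr = 1539π/2.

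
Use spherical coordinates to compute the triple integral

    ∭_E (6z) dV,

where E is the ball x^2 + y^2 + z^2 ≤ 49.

In spherical coordinates, x = ρ sin(φ) cos(θ), y = ρ sin(φ) sin(θ), z = ρ cos(φ), and dV = ρ^2 sin(φ) dρ dφ dθ.

The integrand becomes 6ρ cos(φ), so

    ∭_E (6z) dV = ∫_{0}^{2π} ∫_{0}^{π} ∫_{0}^{7} (6ρ cos(φ)) · ρ^2 sin(φ) dρ dφ dθ.

Inner (ρ): 7203sin(2φ)/4.
Middle (φ): 0.
Outer (θ): 0.

Therefore the triple integral equals 0.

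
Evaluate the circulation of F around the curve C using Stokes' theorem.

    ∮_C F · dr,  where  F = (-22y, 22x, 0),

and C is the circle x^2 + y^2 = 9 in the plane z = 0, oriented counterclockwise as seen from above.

Let S be the flat disk x^2 + y^2 ≤ 9 in the plane z = 0, with upward unit normal n̂ = ẑ. By Stokes' theorem,

    ∮_C F · dr = ∬_S (∇ × F) · n̂ dS = ∬_D (curl F)_z dA,

where D is the disk x^2 + y^2 ≤ 9.

Compute the curl of F = (-22y, 22x, 0):
    (∇ × F)_x = ∂F_z/∂y - ∂F_y/∂z = 0,
    (∇ × F)_y = ∂F_x/∂z - ∂F_z/∂x = 0,
    (∇ × F)_z = ∂F_y/∂x - ∂F_x/∂y = 44.

On z = 0, (curl F)_z = 44.

Convert to polar (x = r cos θ, y = r sin θ, dA = r dr dθ); the integrand becomes 44, so

    ∬_D (curl F)_z dA = ∫_0^{2π} ∫_0^{3} (44) · r dr dθ.

Inner (r from 0 to 3): 198.
Outer (θ from 0 to 2π): 396π.

Therefore ∮_C F · dr = 396π.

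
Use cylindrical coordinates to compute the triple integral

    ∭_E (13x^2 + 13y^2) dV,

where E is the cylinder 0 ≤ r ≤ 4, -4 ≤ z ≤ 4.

In cylindrical coordinates, x = r cos(θ), y = r sin(θ), z = z, and dV = r dr dθ dz.

The integrand becomes 13r^2, so

    ∭_E (13x^2 + 13y^2) dV = ∫_{0}^{2π} ∫_{0}^{4} ∫_{-4}^{4} (13r^2) · r dz dr dθ.

Inner (z): 104r^3.
Middle (r from 0 to 4): 6656.
Outer (θ): 13312π.

Therefore the triple integral equals 13312π.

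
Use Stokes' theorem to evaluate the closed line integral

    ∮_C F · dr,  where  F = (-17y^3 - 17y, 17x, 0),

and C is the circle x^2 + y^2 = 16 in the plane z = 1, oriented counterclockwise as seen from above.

Let S be the flat disk x^2 + y^2 ≤ 16 in the plane z = 1, with upward unit normal n̂ = ẑ. By Stokes' theorem,

    ∮_C F · dr = ∬_S (∇ × F) · n̂ dS = ∬_D (curl F)_z dA,

where D is the disk x^2 + y^2 ≤ 16.

Compute the curl of F = (-17y^3 - 17y, 17x, 0):
    (∇ × F)_x = ∂F_z/∂y - ∂F_y/∂z = 0,
    (∇ × F)_y = ∂F_x/∂z - ∂F_z/∂x = 0,
    (∇ × F)_z = ∂F_y/∂x - ∂F_x/∂y = 51y^2 + 34.

On z = 1, (curl F)_z = 51y^2 + 34.

Convert to polar (x = r cos θ, y = r sin θ, dA = r dr dθ); the integrand becomes 51r^2sin(θ)^2 + 34, so

    ∬_D (curl F)_z dA = ∫_0^{2π} ∫_0^{4} (51r^2sin(θ)^2 + 34) · r dr dθ.

Inner (r from 0 to 4): 3264sin(θ)^2 + 272.
Outer (θ from 0 to 2π): 3808π.

Therefore ∮_C F · dr = 3808π.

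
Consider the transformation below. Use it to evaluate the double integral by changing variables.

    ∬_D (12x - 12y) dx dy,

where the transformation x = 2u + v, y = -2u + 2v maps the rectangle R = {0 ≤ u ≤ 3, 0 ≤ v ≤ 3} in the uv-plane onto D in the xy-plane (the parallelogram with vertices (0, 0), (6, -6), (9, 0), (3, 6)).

Compute the Jacobian determinant of (x, y) with respect to (u, v):

    ∂(x,y)/∂(u,v) = | 2  1 | = (2)(2) - (1)(-2) = 6.
                   | -2  2 |

Its absolute value is |J| = 6 (the area scaling factor).

Substituting x = 2u + v, y = -2u + 2v into the integrand,

    12x - 12y → 48u - 12v,

so the integral becomes

    ∬_R (48u - 12v) · |J| du dv = ∫_0^3 ∫_0^3 (288u - 72v) dv du.

Inner (v): 864u - 324.
Outer (u): 2916.

Therefore ∬_D (12x - 12y) dx dy = 2916.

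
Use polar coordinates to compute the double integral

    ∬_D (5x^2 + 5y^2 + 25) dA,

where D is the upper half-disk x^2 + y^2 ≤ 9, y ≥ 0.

The region D is 0 ≤ r ≤ 3, 0 ≤ θ ≤ π in polar coordinates, where x = r cos(θ), y = r sin(θ), and dA = r dr dθ.

Under the substitution, the integrand becomes 5r^2 + 25, so

    ∬_D (5x^2 + 5y^2 + 25) dA = ∫_{0}^{π} ∫_{0}^{3} (5r^2 + 25) · r dr dθ.

Inner integral (in r): ∫_{0}^{3} (5r^2 + 25) · r dr = 855/4.

Outer integral (in θ): ∫_{0}^{π} (855/4) dθ = 855π/4.

Therefore ∬_D (5x^2 + 5y^2 + 25) dA = 855π/4.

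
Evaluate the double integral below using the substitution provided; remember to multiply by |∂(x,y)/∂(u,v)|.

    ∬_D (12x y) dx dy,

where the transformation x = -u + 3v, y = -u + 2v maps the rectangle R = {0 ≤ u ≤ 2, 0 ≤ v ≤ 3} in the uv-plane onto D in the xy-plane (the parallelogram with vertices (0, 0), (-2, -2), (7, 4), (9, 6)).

Compute the Jacobian determinant of (x, y) with respect to (u, v):

    ∂(x,y)/∂(u,v) = | -1  3 | = (-1)(2) - (3)(-1) = 1.
                   | -1  2 |

Its absolute value is |J| = 1 (the area scaling factor).

Substituting x = -u + 3v, y = -u + 2v into the integrand,

    12x y → 12u^2 - 60u v + 72v^2,

so the integral becomes

    ∬_R (12u^2 - 60u v + 72v^2) · |J| du dv = ∫_0^2 ∫_0^3 (12u^2 - 60u v + 72v^2) dv du.

Inner (v): 36u^2 - 270u + 648.
Outer (u): 852.

Therefore ∬_D (12x y) dx dy = 852.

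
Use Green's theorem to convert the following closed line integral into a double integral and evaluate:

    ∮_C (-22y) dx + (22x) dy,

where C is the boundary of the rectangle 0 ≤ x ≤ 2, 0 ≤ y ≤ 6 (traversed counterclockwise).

Green's theorem converts the closed line integral into a double integral over the enclosed region D:

    ∮_C P dx + Q dy = ∬_D (∂Q/∂x - ∂P/∂y) dA.

Here P = -22y, Q = 22x, so

    ∂Q/∂x = 22,    ∂P/∂y = -22,
    ∂Q/∂x - ∂P/∂y = 44.

D is the region 0 ≤ x ≤ 2, 0 ≤ y ≤ 6. Evaluating the double integral:

    ∬_D (44) dA = ∫_0^{2} ∫_0^{6} (44) dy dx.

Inner (y from 0 to 6): 264.
Outer (x from 0 to 2): 528.

Therefore ∮_C P dx + Q dy = 528.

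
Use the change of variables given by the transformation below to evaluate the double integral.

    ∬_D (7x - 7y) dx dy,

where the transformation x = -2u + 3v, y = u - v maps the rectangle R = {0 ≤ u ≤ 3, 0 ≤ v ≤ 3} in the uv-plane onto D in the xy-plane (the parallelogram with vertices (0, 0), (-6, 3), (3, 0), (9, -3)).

Compute the Jacobian determinant of (x, y) with respect to (u, v):

    ∂(x,y)/∂(u,v) = | -2  3 | = (-2)(-1) - (3)(1) = -1.
                   | 1  -1 |

Its absolute value is |J| = 1 (the area scaling factor).

Substituting x = -2u + 3v, y = u - v into the integrand,

    7x - 7y → -21u + 28v,

so the integral becomes

    ∬_R (-21u + 28v) · |J| du dv = ∫_0^3 ∫_0^3 (-21u + 28v) dv du.

Inner (v): 126 - 63u.
Outer (u): 189/2.

Therefore ∬_D (7x - 7y) dx dy = 189/2.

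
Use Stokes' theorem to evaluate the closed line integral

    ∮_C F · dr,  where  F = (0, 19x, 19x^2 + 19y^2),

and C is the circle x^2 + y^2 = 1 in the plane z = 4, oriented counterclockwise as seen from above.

Let S be the flat disk x^2 + y^2 ≤ 1 in the plane z = 4, with upward unit normal n̂ = ẑ. By Stokes' theorem,

    ∮_C F · dr = ∬_S (∇ × F) · n̂ dS = ∬_D (curl F)_z dA,

where D is the disk x^2 + y^2 ≤ 1.

Compute the curl of F = (0, 19x, 19x^2 + 19y^2):
    (∇ × F)_x = ∂F_z/∂y - ∂F_y/∂z = 38y,
    (∇ × F)_y = ∂F_x/∂z - ∂F_z/∂x = -38x,
    (∇ × F)_z = ∂F_y/∂x - ∂F_x/∂y = 19.

On z = 4, (curl F)_z = 19.

Convert to polar (x = r cos θ, y = r sin θ, dA = r dr dθ); the integrand becomes 19, so

    ∬_D (curl F)_z dA = ∫_0^{2π} ∫_0^{1} (19) · r dr dθ.

Inner (r from 0 to 1): 19/2.
Outer (θ from 0 to 2π): 19π.

Therefore ∮_C F · dr = 19π.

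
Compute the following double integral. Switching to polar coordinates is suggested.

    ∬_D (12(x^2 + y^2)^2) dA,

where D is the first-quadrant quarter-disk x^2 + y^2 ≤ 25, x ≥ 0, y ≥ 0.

The region D is 0 ≤ r ≤ 5, 0 ≤ θ ≤ π/2 in polar coordinates, where x = r cos(θ), y = r sin(θ), and dA = r dr dθ.

Under the substitution, the integrand becomes 12r^4, so

    ∬_D (12(x^2 + y^2)^2) dA = ∫_{0}^{π/2} ∫_{0}^{5} (12r^4) · r dr dθ.

Inner integral (in r): ∫_{0}^{5} (12r^4) · r dr = 31250.

Outer integral (in θ): ∫_{0}^{π/2} (31250) dθ = 15625π.

Therefore ∬_D (12(x^2 + y^2)^2) dA = 15625π.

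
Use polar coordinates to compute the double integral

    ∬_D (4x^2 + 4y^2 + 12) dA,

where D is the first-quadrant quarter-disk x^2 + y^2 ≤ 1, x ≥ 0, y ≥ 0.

The region D is 0 ≤ r ≤ 1, 0 ≤ θ ≤ π/2 in polar coordinates, where x = r cos(θ), y = r sin(θ), and dA = r dr dθ.

Under the substitution, the integrand becomes 4r^2 + 12, so

    ∬_D (4x^2 + 4y^2 + 12) dA = ∫_{0}^{π/2} ∫_{0}^{1} (4r^2 + 12) · r dr dθ.

Inner integral (in r): ∫_{0}^{1} (4r^2 + 12) · r dr = 7.

Outer integral (in θ): ∫_{0}^{π/2} (7) dθ = 7π/2.

Therefore ∬_D (4x^2 + 4y^2 + 12) dA = 7π/2.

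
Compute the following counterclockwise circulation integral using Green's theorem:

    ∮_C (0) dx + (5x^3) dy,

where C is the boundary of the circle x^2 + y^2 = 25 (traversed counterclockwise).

Green's theorem converts the closed line integral into a double integral over the enclosed region D:

    ∮_C P dx + Q dy = ∬_D (∂Q/∂x - ∂P/∂y) dA.

Here P = 0, Q = 5x^3, so

    ∂Q/∂x = 15x^2,    ∂P/∂y = 0,
    ∂Q/∂x - ∂P/∂y = 15x^2.

D is the region x^2 + y^2 ≤ 25. Evaluating the double integral:

In polar coordinates (x = r cos θ, y = r sin θ, dA = r dr dθ) the integrand becomes 15r^2cos(θ)^2, so

    ∬_D (15x^2) dA = ∫_0^{2π} ∫_0^{5} (15r^2cos(θ)^2) · r dr dθ.

Inner (r from 0 to 5): 9375cos(θ)^2/4.
Outer (θ from 0 to 2π): 9375π/4.

Therefore ∮_C P dx + Q dy = 9375π/4.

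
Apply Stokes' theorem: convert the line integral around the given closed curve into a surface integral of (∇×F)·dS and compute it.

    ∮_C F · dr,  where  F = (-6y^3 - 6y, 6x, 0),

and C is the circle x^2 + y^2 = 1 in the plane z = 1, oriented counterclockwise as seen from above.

Let S be the flat disk x^2 + y^2 ≤ 1 in the plane z = 1, with upward unit normal n̂ = ẑ. By Stokes' theorem,

    ∮_C F · dr = ∬_S (∇ × F) · n̂ dS = ∬_D (curl F)_z dA,

where D is the disk x^2 + y^2 ≤ 1.

Compute the curl of F = (-6y^3 - 6y, 6x, 0):
    (∇ × F)_x = ∂F_z/∂y - ∂F_y/∂z = 0,
    (∇ × F)_y = ∂F_x/∂z - ∂F_z/∂x = 0,
    (∇ × F)_z = ∂F_y/∂x - ∂F_x/∂y = 18y^2 + 12.

On z = 1, (curl F)_z = 18y^2 + 12.

Convert to polar (x = r cos θ, y = r sin θ, dA = r dr dθ); the integrand becomes 18r^2sin(θ)^2 + 12, so

    ∬_D (curl F)_z dA = ∫_0^{2π} ∫_0^{1} (18r^2sin(θ)^2 + 12) · r dr dθ.

Inner (r from 0 to 1): 9sin(θ)^2/2 + 6.
Outer (θ from 0 to 2π): 33π/2.

Therefore ∮_C F · dr = 33π/2.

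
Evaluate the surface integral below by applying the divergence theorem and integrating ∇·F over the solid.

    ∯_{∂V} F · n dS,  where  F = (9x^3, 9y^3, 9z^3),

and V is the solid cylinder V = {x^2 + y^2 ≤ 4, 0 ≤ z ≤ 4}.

By the divergence theorem,

    ∯_{∂V} F · n dS = ∭_V (∇ · F) dV.

Compute the divergence:
    ∇ · F = ∂F_x/∂x + ∂F_y/∂y + ∂F_z/∂z = 27x^2 + 27y^2 + 27z^2.

In cylindrical coordinates, x = r cos(θ), y = r sin(θ), z = z, dV = r dr dθ dz, with 0 ≤ r ≤ 2, 0 ≤ θ ≤ 2π, 0 ≤ z ≤ 4.

The integrand, after substitution and multiplying by the volume element, becomes (27r^2 + 27z^2) · r, so

    ∭_V (∇·F) dV = ∫_0^{2π} ∫_0^{2} ∫_0^{4} (27r^2 + 27z^2) · r dz dr dθ.

Inner (z from 0 to 4): 108r^3 + 576r.
Middle (r from 0 to 2): 1584.
Outer (θ from 0 to 2π): 3168π.

Therefore ∯_{∂V} F · n dS = 3168π.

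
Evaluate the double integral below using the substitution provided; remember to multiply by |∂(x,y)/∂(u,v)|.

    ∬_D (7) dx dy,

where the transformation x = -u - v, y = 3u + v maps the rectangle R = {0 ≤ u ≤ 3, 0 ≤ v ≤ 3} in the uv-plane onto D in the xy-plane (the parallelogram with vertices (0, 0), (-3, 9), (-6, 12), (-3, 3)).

Compute the Jacobian determinant of (x, y) with respect to (u, v):

    ∂(x,y)/∂(u,v) = | -1  -1 | = (-1)(1) - (-1)(3) = 2.
                   | 3  1 |

Its absolute value is |J| = 2 (the area scaling factor).

Substituting x = -u - v, y = 3u + v into the integrand,

    7 → 7,

so the integral becomes

    ∬_R (7) · |J| du dv = ∫_0^3 ∫_0^3 (14) dv du.

Inner (v): 42.
Outer (u): 126.

Therefore ∬_D (7) dx dy = 126.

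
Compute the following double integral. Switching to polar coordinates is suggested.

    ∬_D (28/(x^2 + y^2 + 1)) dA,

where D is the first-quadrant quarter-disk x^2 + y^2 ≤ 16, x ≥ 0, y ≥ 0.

The region D is 0 ≤ r ≤ 4, 0 ≤ θ ≤ π/2 in polar coordinates, where x = r cos(θ), y = r sin(θ), and dA = r dr dθ.

Under the substitution, the integrand becomes 28/(r^2 + 1), so

    ∬_D (28/(x^2 + y^2 + 1)) dA = ∫_{0}^{π/2} ∫_{0}^{4} (28/(r^2 + 1)) · r dr dθ.

Inner integral (in r): ∫_{0}^{4} (28/(r^2 + 1)) · r dr = log(168377826559400929).

Outer integral (in θ): ∫_{0}^{π/2} (log(168377826559400929)) dθ = 7π log(17).

Therefore ∬_D (28/(x^2 + y^2 + 1)) dA = 7π log(17).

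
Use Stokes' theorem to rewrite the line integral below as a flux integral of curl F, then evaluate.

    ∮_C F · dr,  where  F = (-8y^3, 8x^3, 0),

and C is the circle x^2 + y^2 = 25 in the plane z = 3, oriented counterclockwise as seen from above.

Let S be the flat disk x^2 + y^2 ≤ 25 in the plane z = 3, with upward unit normal n̂ = ẑ. By Stokes' theorem,

    ∮_C F · dr = ∬_S (∇ × F) · n̂ dS = ∬_D (curl F)_z dA,

where D is the disk x^2 + y^2 ≤ 25.

Compute the curl of F = (-8y^3, 8x^3, 0):
    (∇ × F)_x = ∂F_z/∂y - ∂F_y/∂z = 0,
    (∇ × F)_y = ∂F_x/∂z - ∂F_z/∂x = 0,
    (∇ × F)_z = ∂F_y/∂x - ∂F_x/∂y = 24x^2 + 24y^2.

On z = 3, (curl F)_z = 24x^2 + 24y^2.

Convert to polar (x = r cos θ, y = r sin θ, dA = r dr dθ); the integrand becomes 24r^2, so

    ∬_D (curl F)_z dA = ∫_0^{2π} ∫_0^{5} (24r^2) · r dr dθ.

Inner (r from 0 to 5): 3750.
Outer (θ from 0 to 2π): 7500π.

Therefore ∮_C F · dr = 7500π.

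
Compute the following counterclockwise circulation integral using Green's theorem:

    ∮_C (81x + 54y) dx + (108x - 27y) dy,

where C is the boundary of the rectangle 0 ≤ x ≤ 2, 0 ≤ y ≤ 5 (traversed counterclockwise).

Green's theorem converts the closed line integral into a double integral over the enclosed region D:

    ∮_C P dx + Q dy = ∬_D (∂Q/∂x - ∂P/∂y) dA.

Here P = 81x + 54y, Q = 108x - 27y, so

    ∂Q/∂x = 108,    ∂P/∂y = 54,
    ∂Q/∂x - ∂P/∂y = 54.

D is the region 0 ≤ x ≤ 2, 0 ≤ y ≤ 5. Evaluating the double integral:

    ∬_D (54) dA = ∫_0^{2} ∫_0^{5} (54) dy dx.

Inner (y from 0 to 5): 270.
Outer (x from 0 to 2): 540.

Therefore ∮_C P dx + Q dy = 540.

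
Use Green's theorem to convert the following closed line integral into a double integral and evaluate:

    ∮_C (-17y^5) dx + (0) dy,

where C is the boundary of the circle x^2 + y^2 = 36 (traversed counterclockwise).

Green's theorem converts the closed line integral into a double integral over the enclosed region D:

    ∮_C P dx + Q dy = ∬_D (∂Q/∂x - ∂P/∂y) dA.

Here P = -17y^5, Q = 0, so

    ∂Q/∂x = 0,    ∂P/∂y = -85y^4,
    ∂Q/∂x - ∂P/∂y = 85y^4.

D is the region x^2 + y^2 ≤ 36. Evaluating the double integral:

In polar coordinates (x = r cos θ, y = r sin θ, dA = r dr dθ) the integrand becomes 85r^4sin(θ)^4, so

    ∬_D (85y^4) dA = ∫_0^{2π} ∫_0^{6} (85r^4sin(θ)^4) · r dr dθ.

Inner (r from 0 to 6): 660960sin(θ)^4.
Outer (θ from 0 to 2π): 495720π.

Therefore ∮_C P dx + Q dy = 495720π.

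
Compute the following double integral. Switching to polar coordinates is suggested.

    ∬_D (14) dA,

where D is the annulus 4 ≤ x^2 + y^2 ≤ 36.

The region D is 2 ≤ r ≤ 6, 0 ≤ θ ≤ 2π in polar coordinates, where x = r cos(θ), y = r sin(θ), and dA = r dr dθ.

Under the substitution, the integrand becomes 14, so

    ∬_D (14) dA = ∫_{0}^{2π} ∫_{2}^{6} (14) · r dr dθ.

Inner integral (in r): ∫_{2}^{6} (14) · r dr = 224.

Outer integral (in θ): ∫_{0}^{2π} (224) dθ = 448π.

Therefore ∬_D (14) dA = 448π.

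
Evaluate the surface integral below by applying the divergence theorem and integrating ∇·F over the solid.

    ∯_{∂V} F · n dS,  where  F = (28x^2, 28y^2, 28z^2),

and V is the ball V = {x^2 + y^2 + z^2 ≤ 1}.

By the divergence theorem,

    ∯_{∂V} F · n dS = ∭_V (∇ · F) dV.

Compute the divergence:
    ∇ · F = ∂F_x/∂x + ∂F_y/∂y + ∂F_z/∂z = 56x + 56y + 56z.

In spherical coordinates, x = ρ sin(φ) cos(θ), y = ρ sin(φ) sin(θ), z = ρ cos(φ), dV = ρ^2 sin(φ) dρ dφ dθ, with 0 ≤ ρ ≤ 1, 0 ≤ φ ≤ π, 0 ≤ θ ≤ 2π.

The integrand, after substitution and multiplying by the volume element, becomes (56ρ (sqrt(2)sin(φ)sin(θ + π/4) + cos(φ))) · ρ^2 sin(φ), so

    ∭_V (∇·F) dV = ∫_0^{2π} ∫_0^{π} ∫_0^{1} (56ρ (sqrt(2)sin(φ)sin(θ + π/4) + cos(φ))) · ρ^2 sin(φ) dρ dφ dθ.

Inner (ρ from 0 to 1): 14(sqrt(2)sin(φ)sin(θ + π/4) + cos(φ))sin(φ).
Middle (φ from 0 to π): 7sqrt(2)π sin(θ + π/4).
Outer (θ from 0 to 2π): 0.

Therefore ∯_{∂V} F · n dS = 0.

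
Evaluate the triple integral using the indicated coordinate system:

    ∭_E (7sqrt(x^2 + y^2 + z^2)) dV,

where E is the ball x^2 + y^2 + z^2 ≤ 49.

In spherical coordinates, x = ρ sin(φ) cos(θ), y = ρ sin(φ) sin(θ), z = ρ cos(φ), and dV = ρ^2 sin(φ) dρ dφ dθ.

The integrand becomes 7ρ, so

    ∭_E (7sqrt(x^2 + y^2 + z^2)) dV = ∫_{0}^{2π} ∫_{0}^{π} ∫_{0}^{7} (7ρ) · ρ^2 sin(φ) dρ dφ dθ.

Inner (ρ): 16807sin(φ)/4.
Middle (φ): 16807/2.
Outer (θ): 16807π.

Therefore the triple integral equals 16807π.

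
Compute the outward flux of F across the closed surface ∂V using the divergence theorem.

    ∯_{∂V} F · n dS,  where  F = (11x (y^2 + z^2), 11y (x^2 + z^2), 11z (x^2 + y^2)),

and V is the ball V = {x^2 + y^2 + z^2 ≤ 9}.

By the divergence theorem,

    ∯_{∂V} F · n dS = ∭_V (∇ · F) dV.

Compute the divergence:
    ∇ · F = ∂F_x/∂x + ∂F_y/∂y + ∂F_z/∂z = 11y^2 + 11z^2 + 11x^2 + 11z^2 + 11x^2 + 11y^2 = 22x^2 + 22y^2 + 22z^2.

In spherical coordinates, x = ρ sin(φ) cos(θ), y = ρ sin(φ) sin(θ), z = ρ cos(φ), dV = ρ^2 sin(φ) dρ dφ dθ, with 0 ≤ ρ ≤ 3, 0 ≤ φ ≤ π, 0 ≤ θ ≤ 2π.

The integrand, after substitution and multiplying by the volume element, becomes (22ρ^2) · ρ^2 sin(φ), so

    ∭_V (∇·F) dV = ∫_0^{2π} ∫_0^{π} ∫_0^{3} (22ρ^2) · ρ^2 sin(φ) dρ dφ dθ.

Inner (ρ from 0 to 3): 5346sin(φ)/5.
Middle (φ from 0 to π): 10692/5.
Outer (θ from 0 to 2π): 21384π/5.

Therefore ∯_{∂V} F · n dS = 21384π/5.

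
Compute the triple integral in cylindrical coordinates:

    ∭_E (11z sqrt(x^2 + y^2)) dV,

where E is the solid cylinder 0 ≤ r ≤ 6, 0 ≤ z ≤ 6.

In cylindrical coordinates, x = r cos(θ), y = r sin(θ), z = z, and dV = r dr dθ dz.

The integrand becomes 11r z, so

    ∭_E (11z sqrt(x^2 + y^2)) dV = ∫_{0}^{2π} ∫_{0}^{6} ∫_{0}^{6} (11r z) · r dz dr dθ.

Inner (z): 198r^2.
Middle (r from 0 to 6): 14256.
Outer (θ): 28512π.

Therefore the triple integral equals 28512π.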